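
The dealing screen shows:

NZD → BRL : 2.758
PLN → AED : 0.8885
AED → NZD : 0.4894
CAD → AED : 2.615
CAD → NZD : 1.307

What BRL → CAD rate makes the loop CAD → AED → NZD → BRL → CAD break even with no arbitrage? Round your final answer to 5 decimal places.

Known legs of the cycle: 2.615 × 0.4894 × 2.758 = 3.529635998
For no arbitrage the full-cycle product must be 1, so the missing rate is 1 / 3.529635998 ≈ 0.2833153.

0.28332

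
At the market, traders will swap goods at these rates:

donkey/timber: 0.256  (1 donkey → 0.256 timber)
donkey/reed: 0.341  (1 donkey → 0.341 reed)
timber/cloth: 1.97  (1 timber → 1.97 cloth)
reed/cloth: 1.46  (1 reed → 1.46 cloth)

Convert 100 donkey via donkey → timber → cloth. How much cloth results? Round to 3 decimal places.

50.432

100 donkey × 0.256 = 25.6 timber
25.6 timber × 1.97 = 50.432 cloth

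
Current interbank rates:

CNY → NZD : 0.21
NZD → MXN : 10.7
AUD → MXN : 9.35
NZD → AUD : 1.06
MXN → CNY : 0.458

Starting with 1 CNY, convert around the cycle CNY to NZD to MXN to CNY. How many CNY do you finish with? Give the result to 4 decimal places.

1 CNY × 0.21 = 0.21 NZD
0.21 NZD × 10.7 = 2.247 MXN
2.247 MXN × 0.458 = 1.029126 CNY

1.0291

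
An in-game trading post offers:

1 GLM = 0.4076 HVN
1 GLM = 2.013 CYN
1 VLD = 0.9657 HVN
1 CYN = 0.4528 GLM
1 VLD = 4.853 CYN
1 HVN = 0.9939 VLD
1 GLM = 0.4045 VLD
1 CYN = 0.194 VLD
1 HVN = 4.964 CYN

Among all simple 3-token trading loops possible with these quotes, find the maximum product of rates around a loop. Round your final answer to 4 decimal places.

0.9300

HVN→CYN→VLD→HVN: 4.964 × 0.194 × 0.9657 = 0.92998
HVN→CYN→GLM→HVN: 4.964 × 0.4528 × 0.4076 = 0.91616
VLD→CYN→GLM→VLD: 4.853 × 0.4528 × 0.4045 = 0.88886
Maximum is HVN→CYN→VLD→HVN at 0.9300; no arbitrage — every cycle loses value.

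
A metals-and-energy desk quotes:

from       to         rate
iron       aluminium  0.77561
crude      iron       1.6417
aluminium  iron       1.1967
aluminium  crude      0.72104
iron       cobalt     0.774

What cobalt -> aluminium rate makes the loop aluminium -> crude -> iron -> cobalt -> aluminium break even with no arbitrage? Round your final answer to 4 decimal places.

Known legs of the cycle: 0.72104 × 1.6417 × 0.774 = 0.916208078832
For no arbitrage the full-cycle product must be 1, so the missing rate is 1 / 0.916208078832 ≈ 1.091455.

1.0915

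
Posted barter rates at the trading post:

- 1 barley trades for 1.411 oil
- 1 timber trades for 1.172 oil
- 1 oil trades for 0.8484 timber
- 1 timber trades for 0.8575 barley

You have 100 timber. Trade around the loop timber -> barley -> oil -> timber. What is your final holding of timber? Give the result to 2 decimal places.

100 timber × 0.8575 = 85.75 barley
85.75 barley × 1.411 = 120.99325 oil
120.99325 oil × 0.8484 = 102.6506733 timber

102.65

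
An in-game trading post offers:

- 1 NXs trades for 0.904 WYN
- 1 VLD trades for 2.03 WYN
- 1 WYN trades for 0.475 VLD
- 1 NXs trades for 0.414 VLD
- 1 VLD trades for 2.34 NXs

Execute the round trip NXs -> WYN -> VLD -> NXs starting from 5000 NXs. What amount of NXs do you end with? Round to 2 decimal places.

5023.98

5000 NXs × 0.904 = 4520 WYN
4520 WYN × 0.475 = 2147 VLD
2147 VLD × 2.34 = 5023.98 NXs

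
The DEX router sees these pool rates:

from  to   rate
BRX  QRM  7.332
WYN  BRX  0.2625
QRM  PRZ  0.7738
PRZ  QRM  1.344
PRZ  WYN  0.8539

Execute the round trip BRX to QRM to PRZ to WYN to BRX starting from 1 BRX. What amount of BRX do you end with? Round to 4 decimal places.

1.2717

1 BRX × 7.332 = 7.332 QRM
7.332 QRM × 0.7738 = 5.6735016 PRZ
5.6735016 PRZ × 0.8539 = 4.84460301624 WYN
4.84460301624 WYN × 0.2625 = 1.271708291763 BRX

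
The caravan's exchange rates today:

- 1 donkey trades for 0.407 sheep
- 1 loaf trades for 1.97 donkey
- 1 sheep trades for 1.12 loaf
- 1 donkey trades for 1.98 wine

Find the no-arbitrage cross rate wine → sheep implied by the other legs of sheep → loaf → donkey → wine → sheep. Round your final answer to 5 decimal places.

Known legs of the cycle: 1.12 × 1.97 × 1.98 = 4.368672
For no arbitrage the full-cycle product must be 1, so the missing rate is 1 / 4.368672 ≈ 0.2289025.

0.22890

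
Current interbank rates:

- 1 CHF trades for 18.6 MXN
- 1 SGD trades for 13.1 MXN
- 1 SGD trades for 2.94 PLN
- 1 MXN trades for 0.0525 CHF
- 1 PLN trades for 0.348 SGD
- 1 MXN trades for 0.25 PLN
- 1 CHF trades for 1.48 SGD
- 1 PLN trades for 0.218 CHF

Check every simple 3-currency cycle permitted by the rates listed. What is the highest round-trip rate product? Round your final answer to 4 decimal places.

PLN→SGD→MXN→PLN: 0.348 × 13.1 × 0.25 = 1.13970
MXN→CHF→SGD→MXN: 0.0525 × 1.48 × 13.1 = 1.01787
PLN→CHF→MXN→PLN: 0.218 × 18.6 × 0.25 = 1.01370
PLN→CHF→SGD→PLN: 0.218 × 1.48 × 2.94 = 0.94856
Maximum is PLN→SGD→MXN→PLN at 1.1397; arbitrage exists.

1.1397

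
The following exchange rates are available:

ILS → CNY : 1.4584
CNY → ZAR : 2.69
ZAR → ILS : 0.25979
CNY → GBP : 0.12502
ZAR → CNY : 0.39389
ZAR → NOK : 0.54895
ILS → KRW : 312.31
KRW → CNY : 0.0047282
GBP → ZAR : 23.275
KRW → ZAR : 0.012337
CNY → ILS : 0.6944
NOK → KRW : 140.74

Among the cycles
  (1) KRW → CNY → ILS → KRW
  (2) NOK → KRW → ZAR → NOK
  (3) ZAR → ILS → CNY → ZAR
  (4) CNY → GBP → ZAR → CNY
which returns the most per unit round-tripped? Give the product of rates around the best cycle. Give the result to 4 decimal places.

(1) 0.0047282 × 0.6944 × 312.31 = 1.02540
(2) 140.74 × 0.012337 × 0.54895 = 0.95315
(3) 0.25979 × 1.4584 × 2.69 = 1.01918
(4) 0.12502 × 23.275 × 0.39389 = 1.14616
Highest is cycle (4) at 1.1462 (>1, arbitrage).

1.1462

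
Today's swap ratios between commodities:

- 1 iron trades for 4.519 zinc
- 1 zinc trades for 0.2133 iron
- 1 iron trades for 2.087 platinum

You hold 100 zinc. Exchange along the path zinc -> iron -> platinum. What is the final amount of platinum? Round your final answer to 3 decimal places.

44.516

100 zinc × 0.2133 = 21.33 iron
21.33 iron × 2.087 = 44.51571 platinum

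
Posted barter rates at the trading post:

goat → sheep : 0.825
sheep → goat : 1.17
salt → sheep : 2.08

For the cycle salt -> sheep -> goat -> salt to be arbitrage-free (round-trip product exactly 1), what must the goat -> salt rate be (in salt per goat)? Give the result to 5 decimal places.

0.41091

Known legs of the cycle: 2.08 × 1.17 = 2.4336
For no arbitrage the full-cycle product must be 1, so the missing rate is 1 / 2.4336 ≈ 0.4109139.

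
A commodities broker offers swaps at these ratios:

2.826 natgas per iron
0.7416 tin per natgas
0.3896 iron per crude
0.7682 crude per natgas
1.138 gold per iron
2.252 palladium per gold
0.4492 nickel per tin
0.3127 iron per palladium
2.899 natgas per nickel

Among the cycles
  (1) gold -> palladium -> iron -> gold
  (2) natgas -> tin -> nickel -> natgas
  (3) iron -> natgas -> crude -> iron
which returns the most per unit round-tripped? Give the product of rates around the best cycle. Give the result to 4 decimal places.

0.9657

(1) 2.252 × 0.3127 × 1.138 = 0.80138
(2) 0.7416 × 0.4492 × 2.899 = 0.96573
(3) 2.826 × 0.7682 × 0.3896 = 0.84580
Highest is cycle (2) at 0.9657 (≤1, no arbitrage).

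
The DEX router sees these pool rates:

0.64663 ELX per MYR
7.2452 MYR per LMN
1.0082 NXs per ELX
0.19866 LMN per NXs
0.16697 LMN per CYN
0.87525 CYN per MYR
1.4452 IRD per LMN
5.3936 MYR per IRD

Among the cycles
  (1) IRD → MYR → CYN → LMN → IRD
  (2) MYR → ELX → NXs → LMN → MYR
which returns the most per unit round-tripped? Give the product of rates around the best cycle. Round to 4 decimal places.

(1) 5.3936 × 0.87525 × 0.16697 × 1.4452 = 1.13914
(2) 0.64663 × 1.0082 × 0.19866 × 7.2452 = 0.93835
Highest is cycle (1) at 1.1391 (>1, arbitrage).

1.1391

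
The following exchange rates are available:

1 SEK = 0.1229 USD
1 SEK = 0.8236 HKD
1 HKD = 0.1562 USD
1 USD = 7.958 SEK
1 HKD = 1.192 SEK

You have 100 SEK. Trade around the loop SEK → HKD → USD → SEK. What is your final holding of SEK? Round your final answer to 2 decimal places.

102.38

100 SEK × 0.8236 = 82.36 HKD
82.36 HKD × 0.1562 = 12.864632 USD
12.864632 USD × 7.958 = 102.376741456 SEK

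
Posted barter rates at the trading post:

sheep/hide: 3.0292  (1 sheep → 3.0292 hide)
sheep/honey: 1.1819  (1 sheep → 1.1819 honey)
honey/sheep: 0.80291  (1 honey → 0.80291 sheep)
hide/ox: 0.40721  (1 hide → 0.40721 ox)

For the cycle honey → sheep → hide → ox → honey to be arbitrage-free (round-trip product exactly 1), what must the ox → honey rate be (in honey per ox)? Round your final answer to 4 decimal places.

Known legs of the cycle: 0.80291 × 3.0292 × 0.40721 = 0.99040597034812
For no arbitrage the full-cycle product must be 1, so the missing rate is 1 / 0.99040597034812 ≈ 1.009687.

1.0097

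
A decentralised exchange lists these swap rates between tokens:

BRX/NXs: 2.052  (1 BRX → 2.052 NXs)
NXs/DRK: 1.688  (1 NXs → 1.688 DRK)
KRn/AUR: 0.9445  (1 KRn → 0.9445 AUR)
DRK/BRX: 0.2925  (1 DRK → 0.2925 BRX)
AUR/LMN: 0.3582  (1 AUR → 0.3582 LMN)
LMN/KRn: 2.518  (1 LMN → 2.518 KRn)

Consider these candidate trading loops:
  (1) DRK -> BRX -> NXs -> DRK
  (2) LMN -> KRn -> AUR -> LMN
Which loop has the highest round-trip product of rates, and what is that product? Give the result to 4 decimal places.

(1) 0.2925 × 2.052 × 1.688 = 1.01315
(2) 2.518 × 0.9445 × 0.3582 = 0.85189
Highest is cycle (1) at 1.0132 (>1, arbitrage).

1.0132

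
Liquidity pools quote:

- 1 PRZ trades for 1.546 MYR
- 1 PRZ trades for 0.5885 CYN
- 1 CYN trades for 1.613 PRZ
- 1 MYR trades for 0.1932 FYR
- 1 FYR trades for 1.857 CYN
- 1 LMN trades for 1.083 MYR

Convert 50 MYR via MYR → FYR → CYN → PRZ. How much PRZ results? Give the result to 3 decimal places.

50 MYR × 0.1932 = 9.66 FYR
9.66 FYR × 1.857 = 17.93862 CYN
17.93862 CYN × 1.613 = 28.93499406 PRZ

28.935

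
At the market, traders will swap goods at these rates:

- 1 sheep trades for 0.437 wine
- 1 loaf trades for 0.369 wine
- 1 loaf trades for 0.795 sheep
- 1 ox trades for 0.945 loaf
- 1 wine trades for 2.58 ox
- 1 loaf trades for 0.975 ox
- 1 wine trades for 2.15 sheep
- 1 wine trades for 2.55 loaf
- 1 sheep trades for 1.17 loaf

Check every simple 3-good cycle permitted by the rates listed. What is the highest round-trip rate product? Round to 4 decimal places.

0.9282

loaf→wine→sheep→loaf: 0.369 × 2.15 × 1.17 = 0.92822
loaf→wine→ox→loaf: 0.369 × 2.58 × 0.945 = 0.89966
loaf→sheep→wine→loaf: 0.795 × 0.437 × 2.55 = 0.88591
Maximum is loaf→wine→sheep→loaf at 0.9282; no arbitrage — every cycle loses value.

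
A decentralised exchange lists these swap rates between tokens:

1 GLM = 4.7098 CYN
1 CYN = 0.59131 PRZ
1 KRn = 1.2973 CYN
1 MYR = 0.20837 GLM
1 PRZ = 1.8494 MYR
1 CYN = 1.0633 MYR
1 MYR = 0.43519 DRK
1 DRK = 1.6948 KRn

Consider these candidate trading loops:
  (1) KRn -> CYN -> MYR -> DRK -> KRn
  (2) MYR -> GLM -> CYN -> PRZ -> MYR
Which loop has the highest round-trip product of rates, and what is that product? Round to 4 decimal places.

1.0732

(1) 1.2973 × 1.0633 × 0.43519 × 1.6948 = 1.01740
(2) 0.20837 × 4.7098 × 0.59131 × 1.8494 = 1.07321
Highest is cycle (2) at 1.0732 (>1, arbitrage).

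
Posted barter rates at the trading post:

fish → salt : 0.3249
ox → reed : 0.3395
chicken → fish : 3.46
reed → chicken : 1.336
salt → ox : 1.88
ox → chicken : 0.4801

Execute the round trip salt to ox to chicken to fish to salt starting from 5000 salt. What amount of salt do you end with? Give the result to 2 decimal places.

5000 salt × 1.88 = 9400 ox
9400 ox × 0.4801 = 4512.94 chicken
4512.94 chicken × 3.46 = 15614.7724 fish
15614.7724 fish × 0.3249 = 5073.23955276 salt

5073.24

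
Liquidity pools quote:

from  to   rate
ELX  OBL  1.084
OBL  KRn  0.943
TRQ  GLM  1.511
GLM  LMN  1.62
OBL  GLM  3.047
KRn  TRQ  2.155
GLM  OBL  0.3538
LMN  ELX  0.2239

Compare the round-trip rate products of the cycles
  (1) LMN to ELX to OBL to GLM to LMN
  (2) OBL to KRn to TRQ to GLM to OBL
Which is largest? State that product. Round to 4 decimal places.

1.1980

(1) 0.2239 × 1.084 × 3.047 × 1.62 = 1.19804
(2) 0.943 × 2.155 × 1.511 × 0.3538 = 1.08638
Highest is cycle (1) at 1.1980 (>1, arbitrage).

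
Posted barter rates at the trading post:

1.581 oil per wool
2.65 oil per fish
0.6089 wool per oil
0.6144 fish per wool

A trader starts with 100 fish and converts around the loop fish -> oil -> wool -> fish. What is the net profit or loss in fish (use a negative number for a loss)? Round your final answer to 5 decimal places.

-0.86134

100 fish × 2.65 = 265 oil
265 oil × 0.6089 = 161.3585 wool
161.3585 wool × 0.6144 = 99.1386624 fish
Net change: 99.1386624 − 100 = -0.8613376 fish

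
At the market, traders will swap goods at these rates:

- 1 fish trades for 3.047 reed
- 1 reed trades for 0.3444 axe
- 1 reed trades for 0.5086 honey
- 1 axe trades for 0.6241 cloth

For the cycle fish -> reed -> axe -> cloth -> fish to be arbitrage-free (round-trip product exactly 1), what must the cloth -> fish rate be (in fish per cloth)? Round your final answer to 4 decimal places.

1.5269

Known legs of the cycle: 3.047 × 0.3444 × 0.6241 = 0.65492230188
For no arbitrage the full-cycle product must be 1, so the missing rate is 1 / 0.65492230188 ≈ 1.526899.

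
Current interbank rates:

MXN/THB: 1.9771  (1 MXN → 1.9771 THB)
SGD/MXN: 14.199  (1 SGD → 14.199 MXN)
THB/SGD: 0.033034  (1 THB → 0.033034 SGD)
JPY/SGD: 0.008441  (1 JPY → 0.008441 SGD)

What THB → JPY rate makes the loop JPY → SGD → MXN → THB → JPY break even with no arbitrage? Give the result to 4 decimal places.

4.2201

Known legs of the cycle: 0.008441 × 14.199 × 1.9771 = 0.2369628669189
For no arbitrage the full-cycle product must be 1, so the missing rate is 1 / 0.2369628669189 ≈ 4.220070.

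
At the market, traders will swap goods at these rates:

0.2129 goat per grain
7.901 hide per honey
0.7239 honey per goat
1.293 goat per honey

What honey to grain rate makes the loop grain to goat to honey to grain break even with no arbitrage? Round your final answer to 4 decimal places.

6.4885

Known legs of the cycle: 0.2129 × 0.7239 = 0.15411831
For no arbitrage the full-cycle product must be 1, so the missing rate is 1 / 0.15411831 ≈ 6.488522.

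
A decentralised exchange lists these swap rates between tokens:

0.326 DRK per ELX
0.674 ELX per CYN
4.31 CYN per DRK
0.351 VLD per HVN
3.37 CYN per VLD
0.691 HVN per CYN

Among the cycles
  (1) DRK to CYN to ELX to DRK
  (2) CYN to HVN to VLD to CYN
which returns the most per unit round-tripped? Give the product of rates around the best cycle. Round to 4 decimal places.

(1) 4.31 × 0.674 × 0.326 = 0.94701
(2) 0.691 × 0.351 × 3.37 = 0.81736
Highest is cycle (1) at 0.9470 (≤1, no arbitrage).

0.9470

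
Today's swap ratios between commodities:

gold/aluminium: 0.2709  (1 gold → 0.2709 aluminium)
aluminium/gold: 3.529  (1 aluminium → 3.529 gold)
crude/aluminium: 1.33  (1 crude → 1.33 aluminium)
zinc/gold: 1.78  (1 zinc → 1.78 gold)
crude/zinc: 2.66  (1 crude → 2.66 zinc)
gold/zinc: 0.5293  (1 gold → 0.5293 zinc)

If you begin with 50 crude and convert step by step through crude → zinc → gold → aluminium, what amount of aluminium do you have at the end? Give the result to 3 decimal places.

64.133

50 crude × 2.66 = 133 zinc
133 zinc × 1.78 = 236.74 gold
236.74 gold × 0.2709 = 64.132866 aluminium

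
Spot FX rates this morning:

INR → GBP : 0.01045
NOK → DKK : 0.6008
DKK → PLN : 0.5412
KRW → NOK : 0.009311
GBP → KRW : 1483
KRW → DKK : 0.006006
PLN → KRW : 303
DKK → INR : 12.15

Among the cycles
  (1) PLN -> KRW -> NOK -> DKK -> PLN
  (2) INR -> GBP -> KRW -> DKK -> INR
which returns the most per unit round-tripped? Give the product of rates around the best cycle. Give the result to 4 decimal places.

1.1309

(1) 303 × 0.009311 × 0.6008 × 0.5412 = 0.91733
(2) 0.01045 × 1483 × 0.006006 × 12.15 = 1.13089
Highest is cycle (2) at 1.1309 (>1, arbitrage).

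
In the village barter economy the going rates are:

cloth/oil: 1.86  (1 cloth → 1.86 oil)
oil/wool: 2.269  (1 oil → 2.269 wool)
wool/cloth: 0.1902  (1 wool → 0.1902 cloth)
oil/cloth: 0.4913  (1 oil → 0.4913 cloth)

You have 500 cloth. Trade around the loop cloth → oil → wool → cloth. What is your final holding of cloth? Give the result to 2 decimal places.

500 cloth × 1.86 = 930 oil
930 oil × 2.269 = 2110.17 wool
2110.17 wool × 0.1902 = 401.354334 cloth

401.35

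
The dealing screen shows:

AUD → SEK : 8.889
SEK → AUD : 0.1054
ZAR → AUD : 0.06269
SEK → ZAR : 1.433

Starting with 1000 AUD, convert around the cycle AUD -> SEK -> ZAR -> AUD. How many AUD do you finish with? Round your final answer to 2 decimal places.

798.54

1000 AUD × 8.889 = 8889 SEK
8889 SEK × 1.433 = 12737.937 ZAR
12737.937 ZAR × 0.06269 = 798.54127053 AUD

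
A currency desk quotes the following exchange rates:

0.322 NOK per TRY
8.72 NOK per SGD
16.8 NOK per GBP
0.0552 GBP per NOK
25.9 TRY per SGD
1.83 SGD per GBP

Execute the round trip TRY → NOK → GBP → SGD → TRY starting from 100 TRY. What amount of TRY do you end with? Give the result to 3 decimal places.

100 TRY × 0.322 = 32.2 NOK
32.2 NOK × 0.0552 = 1.77744 GBP
1.77744 GBP × 1.83 = 3.2527152 SGD
3.2527152 SGD × 25.9 = 84.24532368 TRY

84.245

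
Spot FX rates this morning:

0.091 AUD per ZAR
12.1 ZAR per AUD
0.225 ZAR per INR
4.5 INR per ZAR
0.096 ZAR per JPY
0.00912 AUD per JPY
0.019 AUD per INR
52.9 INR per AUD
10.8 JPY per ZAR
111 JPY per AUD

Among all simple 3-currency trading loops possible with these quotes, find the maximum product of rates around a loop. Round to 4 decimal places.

ZAR→JPY→AUD→ZAR: 10.8 × 0.00912 × 12.1 = 1.19180
INR→ZAR→AUD→INR: 0.225 × 0.091 × 52.9 = 1.08313
INR→AUD→ZAR→INR: 0.019 × 12.1 × 4.5 = 1.03455
ZAR→AUD→JPY→ZAR: 0.091 × 111 × 0.096 = 0.96970
Maximum is ZAR→JPY→AUD→ZAR at 1.1918; arbitrage exists.

1.1918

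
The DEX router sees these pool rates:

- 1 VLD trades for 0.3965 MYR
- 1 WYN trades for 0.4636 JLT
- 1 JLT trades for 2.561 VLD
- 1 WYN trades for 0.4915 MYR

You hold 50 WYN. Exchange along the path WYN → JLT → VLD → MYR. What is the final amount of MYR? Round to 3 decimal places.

23.538

50 WYN × 0.4636 = 23.18 JLT
23.18 JLT × 2.561 = 59.36398 VLD
59.36398 VLD × 0.3965 = 23.53781807 MYR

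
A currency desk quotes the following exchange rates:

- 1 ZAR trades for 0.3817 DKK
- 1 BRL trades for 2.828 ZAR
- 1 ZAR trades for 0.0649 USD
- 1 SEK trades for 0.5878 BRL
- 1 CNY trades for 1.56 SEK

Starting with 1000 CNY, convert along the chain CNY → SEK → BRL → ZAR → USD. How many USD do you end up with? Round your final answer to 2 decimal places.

1000 CNY × 1.56 = 1560 SEK
1560 SEK × 0.5878 = 916.968 BRL
916.968 BRL × 2.828 = 2593.185504 ZAR
2593.185504 ZAR × 0.0649 = 168.2977392096 USD

168.30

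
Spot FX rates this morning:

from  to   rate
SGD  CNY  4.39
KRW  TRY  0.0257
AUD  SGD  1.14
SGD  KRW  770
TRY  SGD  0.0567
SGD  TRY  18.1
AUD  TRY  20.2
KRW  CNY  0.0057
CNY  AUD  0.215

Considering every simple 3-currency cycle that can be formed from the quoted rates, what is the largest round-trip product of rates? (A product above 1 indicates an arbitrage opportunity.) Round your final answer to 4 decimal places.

SGD→KRW→TRY→SGD: 770 × 0.0257 × 0.0567 = 1.12204
SGD→CNY→AUD→SGD: 4.39 × 0.215 × 1.14 = 1.07599
Maximum is SGD→KRW→TRY→SGD at 1.1220; arbitrage exists.

1.1220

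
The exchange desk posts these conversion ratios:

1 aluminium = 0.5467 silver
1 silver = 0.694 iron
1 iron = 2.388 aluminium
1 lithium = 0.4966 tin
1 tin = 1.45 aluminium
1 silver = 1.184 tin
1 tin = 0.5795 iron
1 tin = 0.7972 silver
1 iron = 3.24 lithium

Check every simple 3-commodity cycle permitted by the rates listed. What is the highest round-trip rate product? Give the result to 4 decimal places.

0.9386

aluminium→silver→tin→aluminium: 0.5467 × 1.184 × 1.45 = 0.93857
iron→lithium→tin→iron: 3.24 × 0.4966 × 0.5795 = 0.93241
aluminium→silver→iron→aluminium: 0.5467 × 0.694 × 2.388 = 0.90603
Maximum is aluminium→silver→tin→aluminium at 0.9386; no arbitrage — every cycle loses value.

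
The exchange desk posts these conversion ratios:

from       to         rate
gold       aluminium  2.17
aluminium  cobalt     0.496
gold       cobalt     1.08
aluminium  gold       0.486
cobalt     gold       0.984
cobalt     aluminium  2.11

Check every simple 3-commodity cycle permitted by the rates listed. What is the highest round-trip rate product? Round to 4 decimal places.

cobalt→aluminium→gold→cobalt: 2.11 × 0.486 × 1.08 = 1.10750
cobalt→gold→aluminium→cobalt: 0.984 × 2.17 × 0.496 = 1.05910
Maximum is cobalt→aluminium→gold→cobalt at 1.1075; arbitrage exists.

1.1075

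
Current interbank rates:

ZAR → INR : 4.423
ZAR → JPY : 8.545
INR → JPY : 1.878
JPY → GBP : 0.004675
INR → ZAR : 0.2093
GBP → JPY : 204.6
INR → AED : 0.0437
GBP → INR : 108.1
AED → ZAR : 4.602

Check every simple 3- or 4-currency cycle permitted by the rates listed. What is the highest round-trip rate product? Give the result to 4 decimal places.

GBP→INR→JPY→GBP: 108.1 × 1.878 × 0.004675 = 0.94908
GBP→INR→ZAR→JPY→GBP: 108.1 × 0.2093 × 8.545 × 0.004675 = 0.90383
ZAR→INR→AED→ZAR: 4.423 × 0.0437 × 4.602 = 0.88950
Maximum is GBP→INR→JPY→GBP at 0.9491; no arbitrage — every cycle loses value.

0.9491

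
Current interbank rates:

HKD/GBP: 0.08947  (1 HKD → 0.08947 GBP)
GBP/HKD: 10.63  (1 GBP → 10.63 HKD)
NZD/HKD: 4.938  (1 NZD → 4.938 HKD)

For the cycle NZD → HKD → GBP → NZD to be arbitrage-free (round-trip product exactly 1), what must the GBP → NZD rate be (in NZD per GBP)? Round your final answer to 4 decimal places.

2.2635

Known legs of the cycle: 4.938 × 0.08947 = 0.44180286
For no arbitrage the full-cycle product must be 1, so the missing rate is 1 / 0.44180286 ≈ 2.263453.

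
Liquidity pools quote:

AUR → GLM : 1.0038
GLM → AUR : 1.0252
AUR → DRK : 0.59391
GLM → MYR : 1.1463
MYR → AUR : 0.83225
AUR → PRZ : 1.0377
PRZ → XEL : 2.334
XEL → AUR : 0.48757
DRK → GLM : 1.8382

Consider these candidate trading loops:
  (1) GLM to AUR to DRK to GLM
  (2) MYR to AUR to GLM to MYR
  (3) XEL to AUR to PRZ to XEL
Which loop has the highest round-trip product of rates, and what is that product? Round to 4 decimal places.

1.1809

(1) 1.0252 × 0.59391 × 1.8382 = 1.11924
(2) 0.83225 × 1.0038 × 1.1463 = 0.95763
(3) 0.48757 × 1.0377 × 2.334 = 1.18089
Highest is cycle (3) at 1.1809 (>1, arbitrage).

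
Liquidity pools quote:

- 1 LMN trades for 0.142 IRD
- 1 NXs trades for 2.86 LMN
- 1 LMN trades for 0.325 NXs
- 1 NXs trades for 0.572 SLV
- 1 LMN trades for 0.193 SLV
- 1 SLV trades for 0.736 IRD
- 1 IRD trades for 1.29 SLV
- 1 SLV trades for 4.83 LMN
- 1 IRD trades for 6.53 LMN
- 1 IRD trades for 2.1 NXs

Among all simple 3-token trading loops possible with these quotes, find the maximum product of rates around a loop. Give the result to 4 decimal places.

0.9276

IRD→LMN→SLV→IRD: 6.53 × 0.193 × 0.736 = 0.92757
LMN→NXs→SLV→LMN: 0.325 × 0.572 × 4.83 = 0.89790
IRD→SLV→LMN→IRD: 1.29 × 4.83 × 0.142 = 0.88476
IRD→NXs→SLV→IRD: 2.1 × 0.572 × 0.736 = 0.88408
IRD→NXs→LMN→IRD: 2.1 × 2.86 × 0.142 = 0.85285
Maximum is IRD→LMN→SLV→IRD at 0.9276; no arbitrage — every cycle loses value.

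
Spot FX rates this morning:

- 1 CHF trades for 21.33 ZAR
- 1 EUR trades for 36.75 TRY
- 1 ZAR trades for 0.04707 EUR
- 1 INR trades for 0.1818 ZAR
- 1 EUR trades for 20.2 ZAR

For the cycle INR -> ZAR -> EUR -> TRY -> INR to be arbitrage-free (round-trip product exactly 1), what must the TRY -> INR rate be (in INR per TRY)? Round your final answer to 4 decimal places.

Known legs of the cycle: 0.1818 × 0.04707 × 36.75 = 0.3144817305
For no arbitrage the full-cycle product must be 1, so the missing rate is 1 / 0.3144817305 ≈ 3.179835.

3.1798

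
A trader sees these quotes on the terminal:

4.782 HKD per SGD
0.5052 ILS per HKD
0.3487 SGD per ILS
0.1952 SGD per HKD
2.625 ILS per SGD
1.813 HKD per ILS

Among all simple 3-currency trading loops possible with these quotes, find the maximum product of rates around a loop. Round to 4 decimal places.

0.9290

HKD→SGD→ILS→HKD: 0.1952 × 2.625 × 1.813 = 0.92898
HKD→ILS→SGD→HKD: 0.5052 × 0.3487 × 4.782 = 0.84241
Maximum is HKD→SGD→ILS→HKD at 0.9290; no arbitrage — every cycle loses value.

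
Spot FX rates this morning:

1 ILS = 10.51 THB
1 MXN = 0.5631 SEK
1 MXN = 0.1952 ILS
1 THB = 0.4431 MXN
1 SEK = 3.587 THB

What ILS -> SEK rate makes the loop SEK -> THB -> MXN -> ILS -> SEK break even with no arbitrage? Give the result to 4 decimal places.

3.2232

Known legs of the cycle: 3.587 × 0.4431 × 0.1952 = 0.31025082144
For no arbitrage the full-cycle product must be 1, so the missing rate is 1 / 0.31025082144 ≈ 3.223199.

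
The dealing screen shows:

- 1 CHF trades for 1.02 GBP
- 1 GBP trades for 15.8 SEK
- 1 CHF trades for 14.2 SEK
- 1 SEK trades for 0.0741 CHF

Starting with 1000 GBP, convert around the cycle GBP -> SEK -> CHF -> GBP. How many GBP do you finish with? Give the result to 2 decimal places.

1000 GBP × 15.8 = 15800 SEK
15800 SEK × 0.0741 = 1170.78 CHF
1170.78 CHF × 1.02 = 1194.1956 GBP

1194.20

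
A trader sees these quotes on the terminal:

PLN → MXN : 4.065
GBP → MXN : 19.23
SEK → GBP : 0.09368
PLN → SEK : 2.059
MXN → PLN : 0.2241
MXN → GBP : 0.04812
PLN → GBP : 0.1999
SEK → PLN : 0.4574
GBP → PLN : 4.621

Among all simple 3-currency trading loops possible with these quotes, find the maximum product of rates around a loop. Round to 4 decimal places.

PLN→MXN→GBP→PLN: 4.065 × 0.04812 × 4.621 = 0.90390
PLN→SEK→GBP→PLN: 2.059 × 0.09368 × 4.621 = 0.89133
PLN→GBP→MXN→PLN: 0.1999 × 19.23 × 0.2241 = 0.86146
Maximum is PLN→MXN→GBP→PLN at 0.9039; no arbitrage — every cycle loses value.

0.9039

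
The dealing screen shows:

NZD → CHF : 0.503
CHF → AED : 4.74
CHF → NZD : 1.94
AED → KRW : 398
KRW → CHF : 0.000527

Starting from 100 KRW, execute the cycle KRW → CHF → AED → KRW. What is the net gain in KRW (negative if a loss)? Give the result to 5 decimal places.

100 KRW × 0.000527 = 0.0527 CHF
0.0527 CHF × 4.74 = 0.249798 AED
0.249798 AED × 398 = 99.419604 KRW
Net change: 99.419604 − 100 = -0.580396 KRW

-0.58040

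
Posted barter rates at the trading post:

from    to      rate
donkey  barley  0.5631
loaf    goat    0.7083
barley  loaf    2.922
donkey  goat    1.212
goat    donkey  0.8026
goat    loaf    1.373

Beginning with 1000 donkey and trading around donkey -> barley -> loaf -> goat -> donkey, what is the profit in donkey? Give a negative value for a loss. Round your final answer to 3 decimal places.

-64.633

1000 donkey × 0.5631 = 563.1 barley
563.1 barley × 2.922 = 1645.3782 loaf
1645.3782 loaf × 0.7083 = 1165.42137906 goat
1165.42137906 goat × 0.8026 = 935.367198833556 donkey
Net change: 935.367198833556 − 1000 = -64.632801166444 donkey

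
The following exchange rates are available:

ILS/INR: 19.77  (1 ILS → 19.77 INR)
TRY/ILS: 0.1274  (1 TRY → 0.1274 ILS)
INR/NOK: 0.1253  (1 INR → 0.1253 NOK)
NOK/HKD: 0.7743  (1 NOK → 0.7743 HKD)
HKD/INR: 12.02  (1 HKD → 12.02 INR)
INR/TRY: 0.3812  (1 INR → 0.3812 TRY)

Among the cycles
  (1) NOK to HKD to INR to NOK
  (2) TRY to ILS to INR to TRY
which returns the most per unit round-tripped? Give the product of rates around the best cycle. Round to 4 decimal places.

(1) 0.7743 × 12.02 × 0.1253 = 1.16618
(2) 0.1274 × 19.77 × 0.3812 = 0.96013
Highest is cycle (1) at 1.1662 (>1, arbitrage).

1.1662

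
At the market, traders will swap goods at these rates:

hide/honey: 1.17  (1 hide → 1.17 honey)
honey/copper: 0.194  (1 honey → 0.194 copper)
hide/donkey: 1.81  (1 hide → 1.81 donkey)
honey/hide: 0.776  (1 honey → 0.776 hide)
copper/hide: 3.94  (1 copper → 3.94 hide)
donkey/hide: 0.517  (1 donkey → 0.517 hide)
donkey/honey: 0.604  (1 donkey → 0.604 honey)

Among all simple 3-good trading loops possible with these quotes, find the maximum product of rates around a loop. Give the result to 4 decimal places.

0.8943

copper→hide→honey→copper: 3.94 × 1.17 × 0.194 = 0.89430
donkey→honey→hide→donkey: 0.604 × 0.776 × 1.81 = 0.84835
Maximum is copper→hide→honey→copper at 0.8943; no arbitrage — every cycle loses value.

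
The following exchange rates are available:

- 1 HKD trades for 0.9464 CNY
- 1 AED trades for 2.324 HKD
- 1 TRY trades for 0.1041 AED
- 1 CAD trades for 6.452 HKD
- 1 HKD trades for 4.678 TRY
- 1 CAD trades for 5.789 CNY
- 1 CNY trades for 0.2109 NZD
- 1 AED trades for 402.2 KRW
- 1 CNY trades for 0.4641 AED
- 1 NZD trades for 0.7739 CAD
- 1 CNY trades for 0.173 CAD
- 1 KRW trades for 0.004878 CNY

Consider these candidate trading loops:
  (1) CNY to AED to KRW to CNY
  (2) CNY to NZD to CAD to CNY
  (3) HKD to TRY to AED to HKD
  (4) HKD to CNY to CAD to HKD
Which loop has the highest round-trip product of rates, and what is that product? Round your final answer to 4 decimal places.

1.1317

(1) 0.4641 × 402.2 × 0.004878 = 0.91053
(2) 0.2109 × 0.7739 × 5.789 = 0.94485
(3) 4.678 × 0.1041 × 2.324 = 1.13174
(4) 0.9464 × 0.173 × 6.452 = 1.05637
Highest is cycle (3) at 1.1317 (>1, arbitrage).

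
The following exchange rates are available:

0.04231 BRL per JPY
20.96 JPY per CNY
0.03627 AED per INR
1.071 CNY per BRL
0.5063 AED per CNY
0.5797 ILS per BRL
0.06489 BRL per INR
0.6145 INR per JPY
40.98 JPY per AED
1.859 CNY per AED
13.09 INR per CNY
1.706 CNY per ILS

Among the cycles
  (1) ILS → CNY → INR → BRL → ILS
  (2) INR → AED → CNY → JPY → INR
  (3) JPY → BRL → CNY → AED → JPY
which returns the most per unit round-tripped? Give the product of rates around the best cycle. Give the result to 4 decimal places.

0.9402

(1) 1.706 × 13.09 × 0.06489 × 0.5797 = 0.84004
(2) 0.03627 × 1.859 × 20.96 × 0.6145 = 0.86844
(3) 0.04231 × 1.071 × 0.5063 × 40.98 = 0.94018
Highest is cycle (3) at 0.9402 (≤1, no arbitrage).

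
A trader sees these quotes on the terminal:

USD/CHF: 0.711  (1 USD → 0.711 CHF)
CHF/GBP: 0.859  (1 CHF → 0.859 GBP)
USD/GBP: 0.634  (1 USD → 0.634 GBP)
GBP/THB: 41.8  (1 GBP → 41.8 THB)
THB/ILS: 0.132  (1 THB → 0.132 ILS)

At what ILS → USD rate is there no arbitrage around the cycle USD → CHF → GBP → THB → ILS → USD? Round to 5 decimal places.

Known legs of the cycle: 0.711 × 0.859 × 41.8 × 0.132 = 3.3698686824
For no arbitrage the full-cycle product must be 1, so the missing rate is 1 / 3.3698686824 ≈ 0.2967475.

0.29675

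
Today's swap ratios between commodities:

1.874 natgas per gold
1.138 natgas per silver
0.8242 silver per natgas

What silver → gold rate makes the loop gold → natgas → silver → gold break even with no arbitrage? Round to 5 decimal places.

Known legs of the cycle: 1.874 × 0.8242 = 1.5445508
For no arbitrage the full-cycle product must be 1, so the missing rate is 1 / 1.5445508 ≈ 0.6474374.

0.64744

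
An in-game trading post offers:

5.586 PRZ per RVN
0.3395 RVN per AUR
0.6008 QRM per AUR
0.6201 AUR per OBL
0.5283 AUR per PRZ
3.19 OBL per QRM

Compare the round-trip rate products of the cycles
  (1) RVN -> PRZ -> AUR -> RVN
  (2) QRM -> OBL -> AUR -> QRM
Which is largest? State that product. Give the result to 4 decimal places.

1.1885

(1) 5.586 × 0.5283 × 0.3395 = 1.00189
(2) 3.19 × 0.6201 × 0.6008 = 1.18845
Highest is cycle (2) at 1.1885 (>1, arbitrage).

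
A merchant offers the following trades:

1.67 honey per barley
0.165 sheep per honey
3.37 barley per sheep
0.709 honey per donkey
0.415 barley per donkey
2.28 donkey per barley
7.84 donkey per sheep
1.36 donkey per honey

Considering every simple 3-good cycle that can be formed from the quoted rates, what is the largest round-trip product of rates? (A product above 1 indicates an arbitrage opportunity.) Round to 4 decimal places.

0.9425

donkey→barley→honey→donkey: 0.415 × 1.67 × 1.36 = 0.94255
sheep→barley→honey→sheep: 3.37 × 1.67 × 0.165 = 0.92860
donkey→honey→sheep→donkey: 0.709 × 0.165 × 7.84 = 0.91716
Maximum is donkey→barley→honey→donkey at 0.9425; no arbitrage — every cycle loses value.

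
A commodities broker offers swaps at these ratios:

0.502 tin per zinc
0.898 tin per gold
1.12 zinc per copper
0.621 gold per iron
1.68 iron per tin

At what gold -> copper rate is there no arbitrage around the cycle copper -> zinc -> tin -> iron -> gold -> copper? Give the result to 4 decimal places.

1.7048

Known legs of the cycle: 1.12 × 0.502 × 1.68 × 0.621 = 0.5865737472
For no arbitrage the full-cycle product must be 1, so the missing rate is 1 / 0.5865737472 ≈ 1.704815.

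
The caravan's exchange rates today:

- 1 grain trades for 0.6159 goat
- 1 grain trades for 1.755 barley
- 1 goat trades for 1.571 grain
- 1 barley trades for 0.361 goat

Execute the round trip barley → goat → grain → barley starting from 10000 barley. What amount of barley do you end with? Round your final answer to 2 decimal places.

9953.15

10000 barley × 0.361 = 3610 goat
3610 goat × 1.571 = 5671.31 grain
5671.31 grain × 1.755 = 9953.14905 barley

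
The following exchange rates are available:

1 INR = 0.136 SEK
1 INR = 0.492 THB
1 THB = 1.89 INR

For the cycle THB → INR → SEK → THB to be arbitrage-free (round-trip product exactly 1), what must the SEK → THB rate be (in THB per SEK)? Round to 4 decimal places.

Known legs of the cycle: 1.89 × 0.136 = 0.25704
For no arbitrage the full-cycle product must be 1, so the missing rate is 1 / 0.25704 ≈ 3.890445.

3.8904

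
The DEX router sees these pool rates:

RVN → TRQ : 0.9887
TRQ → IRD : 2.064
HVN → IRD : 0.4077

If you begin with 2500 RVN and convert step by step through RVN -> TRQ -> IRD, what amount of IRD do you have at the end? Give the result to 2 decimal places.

2500 RVN × 0.9887 = 2471.75 TRQ
2471.75 TRQ × 2.064 = 5101.692 IRD

5101.69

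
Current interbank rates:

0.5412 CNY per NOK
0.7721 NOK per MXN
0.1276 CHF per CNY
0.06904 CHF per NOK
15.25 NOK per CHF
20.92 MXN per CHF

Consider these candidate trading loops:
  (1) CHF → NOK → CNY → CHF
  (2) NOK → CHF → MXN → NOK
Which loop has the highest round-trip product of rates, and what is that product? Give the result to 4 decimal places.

1.1152

(1) 15.25 × 0.5412 × 0.1276 = 1.05312
(2) 0.06904 × 20.92 × 0.7721 = 1.11516
Highest is cycle (2) at 1.1152 (>1, arbitrage).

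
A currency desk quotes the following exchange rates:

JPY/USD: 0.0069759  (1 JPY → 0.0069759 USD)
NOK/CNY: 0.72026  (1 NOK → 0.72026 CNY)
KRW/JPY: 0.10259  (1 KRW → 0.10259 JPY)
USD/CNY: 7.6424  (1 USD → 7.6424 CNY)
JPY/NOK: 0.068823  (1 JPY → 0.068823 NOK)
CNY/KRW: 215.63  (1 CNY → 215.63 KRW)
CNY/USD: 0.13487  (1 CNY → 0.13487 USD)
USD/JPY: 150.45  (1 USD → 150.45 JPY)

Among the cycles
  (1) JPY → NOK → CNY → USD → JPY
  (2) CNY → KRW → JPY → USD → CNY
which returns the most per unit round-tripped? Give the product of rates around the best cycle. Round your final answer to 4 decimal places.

(1) 0.068823 × 0.72026 × 0.13487 × 150.45 = 1.00584
(2) 215.63 × 0.10259 × 0.0069759 × 7.6424 = 1.17935
Highest is cycle (2) at 1.1794 (>1, arbitrage).

1.1794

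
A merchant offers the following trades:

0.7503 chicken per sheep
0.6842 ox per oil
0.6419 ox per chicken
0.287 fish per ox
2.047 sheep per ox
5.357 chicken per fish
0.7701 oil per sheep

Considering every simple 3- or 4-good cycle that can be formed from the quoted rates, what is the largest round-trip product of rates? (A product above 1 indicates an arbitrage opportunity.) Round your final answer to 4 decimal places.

oil→ox→sheep→oil: 0.6842 × 2.047 × 0.7701 = 1.07857
fish→chicken→ox→fish: 5.357 × 0.6419 × 0.287 = 0.98689
chicken→ox→sheep→chicken: 0.6419 × 2.047 × 0.7503 = 0.98587
Maximum is oil→ox→sheep→oil at 1.0786; arbitrage exists.

1.0786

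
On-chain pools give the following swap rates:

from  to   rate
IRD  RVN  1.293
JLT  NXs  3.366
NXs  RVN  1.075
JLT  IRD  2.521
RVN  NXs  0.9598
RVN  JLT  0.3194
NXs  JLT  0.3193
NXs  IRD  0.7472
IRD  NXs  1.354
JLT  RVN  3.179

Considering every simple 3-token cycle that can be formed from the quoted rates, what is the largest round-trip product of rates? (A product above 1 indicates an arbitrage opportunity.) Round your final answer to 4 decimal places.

JLT→NXs→RVN→JLT: 3.366 × 1.075 × 0.3194 = 1.15573
JLT→IRD→NXs→JLT: 2.521 × 1.354 × 0.3193 = 1.08991
JLT→IRD→RVN→JLT: 2.521 × 1.293 × 0.3194 = 1.04113
JLT→RVN→NXs→JLT: 3.179 × 0.9598 × 0.3193 = 0.97425
IRD→RVN→NXs→IRD: 1.293 × 0.9598 × 0.7472 = 0.92729
Maximum is JLT→NXs→RVN→JLT at 1.1557; arbitrage exists.

1.1557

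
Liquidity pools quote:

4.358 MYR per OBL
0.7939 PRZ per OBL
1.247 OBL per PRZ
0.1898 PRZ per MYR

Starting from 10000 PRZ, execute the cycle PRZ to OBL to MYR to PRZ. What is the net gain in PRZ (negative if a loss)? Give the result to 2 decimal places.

314.54

10000 PRZ × 1.247 = 12470 OBL
12470 OBL × 4.358 = 54344.26 MYR
54344.26 MYR × 0.1898 = 10314.540548 PRZ
Net change: 10314.540548 − 10000 = 314.540548 PRZ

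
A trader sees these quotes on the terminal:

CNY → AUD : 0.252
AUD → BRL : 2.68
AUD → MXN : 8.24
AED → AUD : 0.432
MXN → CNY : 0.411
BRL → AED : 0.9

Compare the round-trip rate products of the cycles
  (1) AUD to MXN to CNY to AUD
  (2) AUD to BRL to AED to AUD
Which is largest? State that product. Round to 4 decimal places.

1.0420

(1) 8.24 × 0.411 × 0.252 = 0.85343
(2) 2.68 × 0.9 × 0.432 = 1.04198
Highest is cycle (2) at 1.0420 (>1, arbitrage).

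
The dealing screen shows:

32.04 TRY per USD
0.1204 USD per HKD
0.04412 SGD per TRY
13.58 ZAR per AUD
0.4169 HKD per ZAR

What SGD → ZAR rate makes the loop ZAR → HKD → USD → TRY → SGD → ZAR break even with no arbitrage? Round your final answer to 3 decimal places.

14.093

Known legs of the cycle: 0.4169 × 0.1204 × 32.04 × 0.04412 = 0.070955553670848
For no arbitrage the full-cycle product must be 1, so the missing rate is 1 / 0.070955553670848 ≈ 14.09333.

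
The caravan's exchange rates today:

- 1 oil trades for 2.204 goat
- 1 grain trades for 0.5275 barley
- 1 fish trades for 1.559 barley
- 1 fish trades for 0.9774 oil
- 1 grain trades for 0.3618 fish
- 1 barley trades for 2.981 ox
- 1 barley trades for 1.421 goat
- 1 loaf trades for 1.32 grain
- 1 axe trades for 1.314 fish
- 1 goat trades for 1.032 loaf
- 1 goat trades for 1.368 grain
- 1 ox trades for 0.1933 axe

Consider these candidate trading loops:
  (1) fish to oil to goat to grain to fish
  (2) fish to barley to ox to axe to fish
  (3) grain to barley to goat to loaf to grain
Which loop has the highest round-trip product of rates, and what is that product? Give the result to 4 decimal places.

1.1804

(1) 0.9774 × 2.204 × 1.368 × 0.3618 = 1.06620
(2) 1.559 × 2.981 × 0.1933 × 1.314 = 1.18042
(3) 0.5275 × 1.421 × 1.032 × 1.32 = 1.02110
Highest is cycle (2) at 1.1804 (>1, arbitrage).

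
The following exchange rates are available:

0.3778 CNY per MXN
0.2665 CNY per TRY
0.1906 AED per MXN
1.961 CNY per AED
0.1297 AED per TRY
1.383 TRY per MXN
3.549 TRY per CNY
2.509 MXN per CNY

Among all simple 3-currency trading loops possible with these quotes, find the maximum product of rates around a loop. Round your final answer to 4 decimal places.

CNY→MXN→AED→CNY: 2.509 × 0.1906 × 1.961 = 0.93778
TRY→CNY→MXN→TRY: 0.2665 × 2.509 × 1.383 = 0.92474
TRY→AED→CNY→TRY: 0.1297 × 1.961 × 3.549 = 0.90266
Maximum is CNY→MXN→AED→CNY at 0.9378; no arbitrage — every cycle loses value.

0.9378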